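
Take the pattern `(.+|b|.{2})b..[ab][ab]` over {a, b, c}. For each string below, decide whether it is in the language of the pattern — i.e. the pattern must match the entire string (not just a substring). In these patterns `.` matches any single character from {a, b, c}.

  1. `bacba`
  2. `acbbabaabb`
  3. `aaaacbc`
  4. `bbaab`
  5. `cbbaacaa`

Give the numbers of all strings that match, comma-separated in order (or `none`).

2

1 → no match
2 → match
3 → no match
4 → no match
5 → no match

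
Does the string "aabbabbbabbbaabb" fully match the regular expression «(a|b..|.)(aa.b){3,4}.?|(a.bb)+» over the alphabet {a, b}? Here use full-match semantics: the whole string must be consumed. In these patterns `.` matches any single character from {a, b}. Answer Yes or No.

Yes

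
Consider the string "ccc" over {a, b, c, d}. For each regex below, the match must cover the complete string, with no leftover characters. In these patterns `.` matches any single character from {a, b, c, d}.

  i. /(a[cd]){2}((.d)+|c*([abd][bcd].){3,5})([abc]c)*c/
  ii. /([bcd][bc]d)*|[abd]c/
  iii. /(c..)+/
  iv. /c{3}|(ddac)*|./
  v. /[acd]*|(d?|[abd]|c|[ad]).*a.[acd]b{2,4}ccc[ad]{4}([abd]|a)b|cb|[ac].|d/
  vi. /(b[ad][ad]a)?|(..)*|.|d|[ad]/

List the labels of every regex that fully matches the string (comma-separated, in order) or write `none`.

iii, iv, v

i → no match — must start with "a"
ii → no match
iii → match
iv → match
v → match
vi → no match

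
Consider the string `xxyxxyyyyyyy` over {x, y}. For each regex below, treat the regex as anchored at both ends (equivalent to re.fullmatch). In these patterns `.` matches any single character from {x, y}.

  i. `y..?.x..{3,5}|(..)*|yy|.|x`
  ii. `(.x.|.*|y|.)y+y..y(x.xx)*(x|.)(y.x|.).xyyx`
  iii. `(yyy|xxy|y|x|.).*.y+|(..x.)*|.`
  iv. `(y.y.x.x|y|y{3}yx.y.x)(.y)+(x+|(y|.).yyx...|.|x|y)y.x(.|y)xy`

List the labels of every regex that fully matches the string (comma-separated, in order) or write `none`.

i, iii

i → match
ii → no match — must end with `xyyx`
iii → match
iv → no match — must start with `y`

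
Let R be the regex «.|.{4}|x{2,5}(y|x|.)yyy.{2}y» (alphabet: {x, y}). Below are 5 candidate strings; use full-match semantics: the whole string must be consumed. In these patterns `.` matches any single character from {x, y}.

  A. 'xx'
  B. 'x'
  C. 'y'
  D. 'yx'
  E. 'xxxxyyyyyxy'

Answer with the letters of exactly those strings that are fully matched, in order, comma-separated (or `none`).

A → no match
B → match
C → match
D → no match
E → match

B, C, E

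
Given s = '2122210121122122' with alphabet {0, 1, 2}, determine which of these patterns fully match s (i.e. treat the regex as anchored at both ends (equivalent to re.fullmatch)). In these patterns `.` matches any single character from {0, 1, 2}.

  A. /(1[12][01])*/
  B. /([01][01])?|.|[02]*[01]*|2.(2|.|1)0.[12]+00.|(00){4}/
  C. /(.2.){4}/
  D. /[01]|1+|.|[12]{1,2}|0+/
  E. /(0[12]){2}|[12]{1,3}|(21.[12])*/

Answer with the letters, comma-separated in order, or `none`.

E

A → no match
B → no match
C → no match
D → no match
E → match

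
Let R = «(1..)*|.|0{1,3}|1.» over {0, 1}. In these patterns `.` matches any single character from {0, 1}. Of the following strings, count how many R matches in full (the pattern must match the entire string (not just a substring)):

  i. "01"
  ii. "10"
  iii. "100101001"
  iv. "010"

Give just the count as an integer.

i → no match
ii → match
iii → no match
iv → no match
Total matched: 1

1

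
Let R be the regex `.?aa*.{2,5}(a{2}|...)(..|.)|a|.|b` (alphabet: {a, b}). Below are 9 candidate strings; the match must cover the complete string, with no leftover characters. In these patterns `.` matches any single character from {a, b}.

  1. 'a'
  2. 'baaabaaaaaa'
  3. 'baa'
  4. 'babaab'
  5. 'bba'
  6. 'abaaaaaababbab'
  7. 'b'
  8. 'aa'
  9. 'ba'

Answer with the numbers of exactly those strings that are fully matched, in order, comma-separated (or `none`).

1. 'a' → match
2. 'baaabaaaaaa' → match
3. 'baa' → no match
4. 'babaab' → no match
5. 'bba' → no match
6 → no match
7. 'b' → match
8. 'aa' → no match
9. 'ba' → no match

1, 2, 7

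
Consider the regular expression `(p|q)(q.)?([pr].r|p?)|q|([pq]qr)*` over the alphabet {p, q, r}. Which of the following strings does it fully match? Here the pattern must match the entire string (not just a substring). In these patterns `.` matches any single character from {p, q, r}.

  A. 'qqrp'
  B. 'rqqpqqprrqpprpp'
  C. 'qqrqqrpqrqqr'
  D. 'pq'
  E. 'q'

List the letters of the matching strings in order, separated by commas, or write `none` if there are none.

A → match
B → no match
C → match
D → no match
E → match

A, C, E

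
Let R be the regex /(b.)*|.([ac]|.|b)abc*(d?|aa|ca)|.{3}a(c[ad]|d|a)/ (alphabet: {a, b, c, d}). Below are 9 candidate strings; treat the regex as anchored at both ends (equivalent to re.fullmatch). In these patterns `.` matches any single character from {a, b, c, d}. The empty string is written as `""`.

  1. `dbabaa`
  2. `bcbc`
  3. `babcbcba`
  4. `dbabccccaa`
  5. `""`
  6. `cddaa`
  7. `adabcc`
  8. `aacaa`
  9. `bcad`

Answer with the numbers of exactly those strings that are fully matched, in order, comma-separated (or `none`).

1, 2, 3, 4, 5, 6, 7, 8

1 → match
2 → match
3 → match
4 → match
5 → match
6 → match
7 → match
8 → match
9 → no match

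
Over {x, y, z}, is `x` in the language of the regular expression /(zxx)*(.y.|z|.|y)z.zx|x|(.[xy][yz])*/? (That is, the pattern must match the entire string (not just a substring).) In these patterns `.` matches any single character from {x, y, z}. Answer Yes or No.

Yes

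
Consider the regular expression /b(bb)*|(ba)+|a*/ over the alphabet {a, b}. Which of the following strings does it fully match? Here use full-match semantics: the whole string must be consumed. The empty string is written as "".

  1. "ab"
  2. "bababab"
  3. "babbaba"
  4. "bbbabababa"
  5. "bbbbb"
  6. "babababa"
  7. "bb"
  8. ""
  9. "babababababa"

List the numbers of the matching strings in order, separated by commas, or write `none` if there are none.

1 → no match
2 → no match
3 → no match
4 → no match
5 → match
6 → match
7 → no match
8 → match
9 → match

5, 6, 8, 9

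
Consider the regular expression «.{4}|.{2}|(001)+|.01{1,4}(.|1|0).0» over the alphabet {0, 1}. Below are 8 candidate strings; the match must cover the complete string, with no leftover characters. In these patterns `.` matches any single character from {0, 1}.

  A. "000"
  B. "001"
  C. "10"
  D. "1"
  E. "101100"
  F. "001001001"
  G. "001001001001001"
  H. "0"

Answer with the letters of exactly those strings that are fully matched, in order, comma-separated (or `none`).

A. "000" → no match
B. "001" → match
C. "10" → match
D. "1" → no match
E. "101100" → match
F. "001001001" → match
G → match
H. "0" → no match

B, C, E, F, G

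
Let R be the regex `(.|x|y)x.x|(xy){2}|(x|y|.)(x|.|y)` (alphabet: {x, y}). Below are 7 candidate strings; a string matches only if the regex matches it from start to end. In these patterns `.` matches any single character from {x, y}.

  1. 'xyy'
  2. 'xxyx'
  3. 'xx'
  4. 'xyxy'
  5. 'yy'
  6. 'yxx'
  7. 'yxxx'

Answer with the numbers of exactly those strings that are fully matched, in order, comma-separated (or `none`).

1 → no match
2 → match
3 → match
4 → match
5 → match
6 → no match
7 → match

2, 3, 4, 5, 7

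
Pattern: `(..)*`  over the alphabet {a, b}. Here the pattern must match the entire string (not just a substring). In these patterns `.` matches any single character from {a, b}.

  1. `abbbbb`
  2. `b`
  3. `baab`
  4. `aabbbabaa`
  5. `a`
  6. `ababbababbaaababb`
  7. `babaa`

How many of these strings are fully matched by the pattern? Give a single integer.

2

1 → match
2 → no match
3 → match
4 → no match
5 → no match
6 → no match
7 → no match
Total matched: 2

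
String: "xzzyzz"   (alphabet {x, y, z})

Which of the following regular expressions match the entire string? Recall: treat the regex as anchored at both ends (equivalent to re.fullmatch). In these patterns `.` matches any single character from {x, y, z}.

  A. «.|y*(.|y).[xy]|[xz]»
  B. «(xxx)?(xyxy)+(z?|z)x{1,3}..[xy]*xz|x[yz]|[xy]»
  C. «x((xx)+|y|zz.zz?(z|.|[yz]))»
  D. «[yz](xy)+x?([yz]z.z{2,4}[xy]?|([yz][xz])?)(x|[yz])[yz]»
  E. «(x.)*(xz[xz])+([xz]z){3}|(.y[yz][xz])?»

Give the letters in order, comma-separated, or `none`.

A → no match
B → no match
C → match
D → no match
E → no match

C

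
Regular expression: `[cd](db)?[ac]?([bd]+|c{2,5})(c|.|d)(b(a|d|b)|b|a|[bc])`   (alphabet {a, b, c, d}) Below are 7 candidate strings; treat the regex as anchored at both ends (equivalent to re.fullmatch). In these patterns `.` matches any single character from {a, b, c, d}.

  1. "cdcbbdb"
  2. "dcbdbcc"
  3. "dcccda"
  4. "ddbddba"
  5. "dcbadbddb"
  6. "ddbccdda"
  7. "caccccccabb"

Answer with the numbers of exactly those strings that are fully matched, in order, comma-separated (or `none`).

2, 3, 4

1 → no match
2 → match
3 → match
4 → match
5 → no match
6 → no match
7 → no match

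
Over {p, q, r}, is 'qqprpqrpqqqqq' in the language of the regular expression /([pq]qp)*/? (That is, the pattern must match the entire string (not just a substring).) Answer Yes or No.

No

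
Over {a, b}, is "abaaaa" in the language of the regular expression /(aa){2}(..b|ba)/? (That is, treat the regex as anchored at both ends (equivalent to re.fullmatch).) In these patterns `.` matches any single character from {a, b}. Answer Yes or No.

No

Every match must start with "aa", but "abaaaa" does not.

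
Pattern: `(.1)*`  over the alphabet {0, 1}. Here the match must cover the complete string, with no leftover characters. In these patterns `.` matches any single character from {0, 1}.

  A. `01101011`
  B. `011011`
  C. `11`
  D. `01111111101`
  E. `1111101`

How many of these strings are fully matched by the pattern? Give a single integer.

A. `01101011` → no match
B. `011011` → no match
C. `11` → match
D. `01111111101` → no match
E. `1111101` → no match
Total matched: 1

1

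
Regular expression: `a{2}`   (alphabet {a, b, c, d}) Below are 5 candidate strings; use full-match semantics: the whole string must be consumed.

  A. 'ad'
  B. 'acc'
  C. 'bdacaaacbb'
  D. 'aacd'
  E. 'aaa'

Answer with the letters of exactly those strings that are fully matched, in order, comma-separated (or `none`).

A → no match — must end with 'a'
B → no match — must end with 'a'
C → no match — must start with 'a'
D → no match — must end with 'a'
E → no match

none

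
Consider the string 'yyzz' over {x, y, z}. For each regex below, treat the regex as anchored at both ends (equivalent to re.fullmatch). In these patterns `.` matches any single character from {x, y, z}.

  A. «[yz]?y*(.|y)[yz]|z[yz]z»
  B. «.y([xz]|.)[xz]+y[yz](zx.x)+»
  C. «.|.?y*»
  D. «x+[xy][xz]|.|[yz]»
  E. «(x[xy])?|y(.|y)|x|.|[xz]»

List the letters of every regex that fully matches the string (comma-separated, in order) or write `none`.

A → match
B → no match — must end with 'x'
C → no match
D → no match
E → no match

A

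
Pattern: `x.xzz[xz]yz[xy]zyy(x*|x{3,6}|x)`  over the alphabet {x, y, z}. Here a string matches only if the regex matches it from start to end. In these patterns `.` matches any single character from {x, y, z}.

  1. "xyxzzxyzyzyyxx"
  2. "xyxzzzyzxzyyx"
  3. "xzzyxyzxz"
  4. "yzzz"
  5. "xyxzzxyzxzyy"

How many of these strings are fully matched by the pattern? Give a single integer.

3

1 → match
2 → match
3. "xzzyxyzxz" → no match
4. "yzzz" → no match — must start with "x"
5. "xyxzzxyzxzyy" → match
Total matched: 3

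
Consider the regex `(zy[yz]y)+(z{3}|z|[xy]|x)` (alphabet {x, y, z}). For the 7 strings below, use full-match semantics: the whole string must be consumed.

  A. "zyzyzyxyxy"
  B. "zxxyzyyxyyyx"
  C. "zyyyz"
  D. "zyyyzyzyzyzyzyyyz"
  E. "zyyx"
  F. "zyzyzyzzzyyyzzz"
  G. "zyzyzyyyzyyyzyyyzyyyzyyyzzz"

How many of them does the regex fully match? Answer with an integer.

A → no match
B → no match — must start with "zy"
C → match
D → match
E → no match
F → no match
G → match
Total matched: 3

3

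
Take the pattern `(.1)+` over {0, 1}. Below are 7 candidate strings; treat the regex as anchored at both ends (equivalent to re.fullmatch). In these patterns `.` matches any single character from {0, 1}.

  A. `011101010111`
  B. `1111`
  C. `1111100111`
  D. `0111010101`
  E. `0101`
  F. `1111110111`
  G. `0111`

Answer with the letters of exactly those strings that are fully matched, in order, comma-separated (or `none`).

A, B, D, E, F, G

A → match
B → match
C → no match
D → match
E → match
F → match
G → match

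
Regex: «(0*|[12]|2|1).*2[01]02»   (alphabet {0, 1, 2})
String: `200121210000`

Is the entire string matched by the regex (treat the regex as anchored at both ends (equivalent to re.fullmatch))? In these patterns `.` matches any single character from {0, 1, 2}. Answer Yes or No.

No

Every match must end with `02`, but `200121210000` does not.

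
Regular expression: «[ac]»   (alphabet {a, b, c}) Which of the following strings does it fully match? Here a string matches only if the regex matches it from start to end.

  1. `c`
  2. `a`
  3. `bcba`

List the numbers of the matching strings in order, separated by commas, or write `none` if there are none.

1 → match
2 → match
3 → no match

1, 2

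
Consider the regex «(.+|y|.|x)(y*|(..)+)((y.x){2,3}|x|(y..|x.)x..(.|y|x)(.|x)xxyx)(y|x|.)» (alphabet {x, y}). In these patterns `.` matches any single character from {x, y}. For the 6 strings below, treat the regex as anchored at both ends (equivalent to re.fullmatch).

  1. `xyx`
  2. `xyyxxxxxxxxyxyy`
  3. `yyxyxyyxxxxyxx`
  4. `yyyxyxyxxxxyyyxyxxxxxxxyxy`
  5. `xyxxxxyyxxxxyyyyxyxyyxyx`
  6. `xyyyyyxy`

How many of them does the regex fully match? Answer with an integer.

3

1. `xyx` → no match
2 → no match
3 → match
4 → match
5 → no match
6. `xyyyyyxy` → match
Total matched: 3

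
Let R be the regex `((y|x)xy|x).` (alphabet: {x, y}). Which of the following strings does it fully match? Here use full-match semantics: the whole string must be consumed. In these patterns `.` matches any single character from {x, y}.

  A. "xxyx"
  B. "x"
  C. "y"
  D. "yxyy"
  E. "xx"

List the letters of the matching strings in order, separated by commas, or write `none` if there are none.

A → match
B → no match
C → no match
D → match
E → match

A, D, E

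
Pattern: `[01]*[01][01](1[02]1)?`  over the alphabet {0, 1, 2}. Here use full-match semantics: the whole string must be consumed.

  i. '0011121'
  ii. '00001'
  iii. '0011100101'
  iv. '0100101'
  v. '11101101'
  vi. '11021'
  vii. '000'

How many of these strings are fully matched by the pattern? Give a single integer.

6

i. '0011121' → match
ii. '00001' → match
iii. '0011100101' → match
iv. '0100101' → match
v. '11101101' → match
vi. '11021' → no match
vii. '000' → match
Total matched: 6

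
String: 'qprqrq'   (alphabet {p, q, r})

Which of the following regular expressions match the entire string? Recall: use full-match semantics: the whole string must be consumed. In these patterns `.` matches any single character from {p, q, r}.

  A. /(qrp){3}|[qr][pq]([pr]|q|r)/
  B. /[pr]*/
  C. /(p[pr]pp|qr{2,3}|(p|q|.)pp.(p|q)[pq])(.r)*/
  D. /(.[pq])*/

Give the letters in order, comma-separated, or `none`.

D

A → no match
B → no match
C → no match
D → match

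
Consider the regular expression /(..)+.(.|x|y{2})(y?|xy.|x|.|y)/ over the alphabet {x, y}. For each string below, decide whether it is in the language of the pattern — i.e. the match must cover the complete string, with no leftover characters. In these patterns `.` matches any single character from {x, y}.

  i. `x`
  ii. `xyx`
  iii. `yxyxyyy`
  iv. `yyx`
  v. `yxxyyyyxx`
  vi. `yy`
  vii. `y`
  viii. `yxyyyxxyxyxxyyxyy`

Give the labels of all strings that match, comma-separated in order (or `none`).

i. `x` → no match
ii. `xyx` → no match
iii. `yxyxyyy` → match
iv. `yyx` → no match
v. `yxxyyyyxx` → match
vi. `yy` → no match
vii. `y` → no match
viii → match

iii, v, viii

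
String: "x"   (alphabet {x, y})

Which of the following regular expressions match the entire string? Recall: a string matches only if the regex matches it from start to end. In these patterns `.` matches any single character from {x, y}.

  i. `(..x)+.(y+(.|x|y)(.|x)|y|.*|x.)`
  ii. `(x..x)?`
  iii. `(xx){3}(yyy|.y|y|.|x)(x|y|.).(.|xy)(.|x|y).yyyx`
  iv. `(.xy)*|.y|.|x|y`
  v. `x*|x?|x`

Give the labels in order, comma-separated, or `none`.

i → no match
ii → no match
iii → no match — must start with "xx"
iv → match
v → match

iv, v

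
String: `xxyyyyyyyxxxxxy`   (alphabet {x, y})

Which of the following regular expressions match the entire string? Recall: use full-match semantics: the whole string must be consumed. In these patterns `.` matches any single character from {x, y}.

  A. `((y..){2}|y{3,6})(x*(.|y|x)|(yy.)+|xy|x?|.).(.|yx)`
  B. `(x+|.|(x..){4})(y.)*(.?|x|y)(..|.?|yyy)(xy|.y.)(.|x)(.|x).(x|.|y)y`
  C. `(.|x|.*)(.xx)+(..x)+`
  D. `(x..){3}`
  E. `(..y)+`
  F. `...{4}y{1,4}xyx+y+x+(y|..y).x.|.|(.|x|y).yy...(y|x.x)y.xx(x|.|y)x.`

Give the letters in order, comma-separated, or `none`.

A → no match — must start with `y`
B → match
C → no match — must end with `x`
D → no match
E → no match
F → match

B, F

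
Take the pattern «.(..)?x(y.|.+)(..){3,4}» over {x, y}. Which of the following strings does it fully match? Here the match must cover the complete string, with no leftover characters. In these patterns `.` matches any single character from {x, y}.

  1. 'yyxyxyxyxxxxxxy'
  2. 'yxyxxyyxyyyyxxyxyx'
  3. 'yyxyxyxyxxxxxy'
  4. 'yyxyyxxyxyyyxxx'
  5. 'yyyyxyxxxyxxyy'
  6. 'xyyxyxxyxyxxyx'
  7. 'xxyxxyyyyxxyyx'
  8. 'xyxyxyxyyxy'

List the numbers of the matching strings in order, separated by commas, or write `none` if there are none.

1 → no match
2 → match
3 → no match
4 → no match
5 → no match
6 → match
7 → match
8. 'xyxyxyxyyxy' → no match

2, 6, 7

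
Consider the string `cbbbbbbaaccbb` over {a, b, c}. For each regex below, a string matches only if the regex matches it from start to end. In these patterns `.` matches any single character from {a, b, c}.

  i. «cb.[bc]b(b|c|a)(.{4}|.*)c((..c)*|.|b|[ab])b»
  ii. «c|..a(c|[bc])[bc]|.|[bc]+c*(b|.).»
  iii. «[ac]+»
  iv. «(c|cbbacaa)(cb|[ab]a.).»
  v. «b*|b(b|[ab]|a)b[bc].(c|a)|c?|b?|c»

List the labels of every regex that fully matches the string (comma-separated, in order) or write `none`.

i

i → match
ii → no match
iii → no match
iv → no match
v → no match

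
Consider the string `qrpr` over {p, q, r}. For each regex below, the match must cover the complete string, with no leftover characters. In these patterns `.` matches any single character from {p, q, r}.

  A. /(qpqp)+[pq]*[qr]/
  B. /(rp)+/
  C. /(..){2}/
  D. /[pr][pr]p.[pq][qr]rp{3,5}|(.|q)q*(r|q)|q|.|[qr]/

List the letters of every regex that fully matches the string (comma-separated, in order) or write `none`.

A → no match — must start with `qpqp`
B → no match — must start with `rp`
C → match
D → no match

C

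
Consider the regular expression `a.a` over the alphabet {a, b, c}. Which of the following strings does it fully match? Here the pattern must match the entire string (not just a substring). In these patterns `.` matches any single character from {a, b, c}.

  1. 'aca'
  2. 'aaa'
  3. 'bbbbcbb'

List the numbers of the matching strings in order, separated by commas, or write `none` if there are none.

1 → match
2 → match
3 → no match — must start with 'a'

1, 2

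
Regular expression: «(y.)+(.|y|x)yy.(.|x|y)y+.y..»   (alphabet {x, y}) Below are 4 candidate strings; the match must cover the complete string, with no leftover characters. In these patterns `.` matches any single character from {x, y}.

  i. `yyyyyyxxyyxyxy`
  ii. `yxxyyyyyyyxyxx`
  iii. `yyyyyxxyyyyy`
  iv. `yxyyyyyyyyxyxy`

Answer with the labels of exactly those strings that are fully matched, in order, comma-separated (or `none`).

ii, iii, iv

i → no match
ii → match
iii → match
iv → match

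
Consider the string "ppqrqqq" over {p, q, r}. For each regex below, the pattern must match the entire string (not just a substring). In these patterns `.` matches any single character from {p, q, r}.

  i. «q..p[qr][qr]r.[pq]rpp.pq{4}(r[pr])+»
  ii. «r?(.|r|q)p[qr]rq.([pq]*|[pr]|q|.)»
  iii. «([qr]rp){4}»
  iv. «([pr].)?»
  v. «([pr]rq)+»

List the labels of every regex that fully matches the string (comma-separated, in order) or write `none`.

i → no match — must start with "q"
ii → match
iii → no match — must end with "rp"
iv → no match
v → no match — must end with "rq"

ii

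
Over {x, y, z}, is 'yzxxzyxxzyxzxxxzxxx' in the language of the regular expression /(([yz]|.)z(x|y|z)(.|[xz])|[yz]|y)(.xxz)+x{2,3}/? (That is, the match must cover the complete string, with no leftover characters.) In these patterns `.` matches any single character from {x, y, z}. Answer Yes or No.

No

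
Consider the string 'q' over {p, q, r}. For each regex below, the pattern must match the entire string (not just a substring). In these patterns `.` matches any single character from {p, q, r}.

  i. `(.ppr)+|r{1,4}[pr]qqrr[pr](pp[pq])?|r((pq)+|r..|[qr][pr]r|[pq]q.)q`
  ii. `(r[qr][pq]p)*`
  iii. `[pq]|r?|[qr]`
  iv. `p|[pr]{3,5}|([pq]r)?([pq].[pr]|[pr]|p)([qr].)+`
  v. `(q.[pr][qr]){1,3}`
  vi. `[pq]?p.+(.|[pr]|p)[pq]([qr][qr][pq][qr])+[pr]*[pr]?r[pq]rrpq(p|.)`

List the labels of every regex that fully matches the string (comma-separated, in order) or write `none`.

iii

i → no match
ii → no match
iii → match
iv → no match
v → no match
vi → no match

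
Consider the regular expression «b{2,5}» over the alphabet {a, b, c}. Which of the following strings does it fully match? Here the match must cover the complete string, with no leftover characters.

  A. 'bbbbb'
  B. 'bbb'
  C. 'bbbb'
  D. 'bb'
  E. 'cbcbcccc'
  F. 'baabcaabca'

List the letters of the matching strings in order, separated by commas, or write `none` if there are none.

A, B, C, D

A. 'bbbbb' → match
B. 'bbb' → match
C. 'bbbb' → match
D. 'bb' → match
E. 'cbcbcccc' → no match — must start with 'b'
F. 'baabcaabca' → no match — must end with 'b'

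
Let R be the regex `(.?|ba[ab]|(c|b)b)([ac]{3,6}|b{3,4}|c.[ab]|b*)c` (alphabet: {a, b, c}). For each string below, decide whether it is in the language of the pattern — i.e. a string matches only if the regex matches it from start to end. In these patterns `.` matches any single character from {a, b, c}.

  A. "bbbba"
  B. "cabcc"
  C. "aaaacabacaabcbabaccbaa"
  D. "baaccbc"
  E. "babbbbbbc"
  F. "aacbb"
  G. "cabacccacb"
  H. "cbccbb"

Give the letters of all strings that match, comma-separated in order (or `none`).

A → no match — must end with "c"
B → no match
C → no match — must end with "c"
D → match
E → match
F → no match — must end with "c"
G → no match — must end with "c"
H → no match — must end with "c"

D, E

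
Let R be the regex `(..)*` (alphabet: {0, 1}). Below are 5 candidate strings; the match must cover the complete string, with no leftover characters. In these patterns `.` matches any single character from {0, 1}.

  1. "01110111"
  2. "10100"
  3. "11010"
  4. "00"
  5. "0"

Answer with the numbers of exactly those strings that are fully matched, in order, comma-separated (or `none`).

1, 4

1 → match
2 → no match
3 → no match
4 → match
5 → no match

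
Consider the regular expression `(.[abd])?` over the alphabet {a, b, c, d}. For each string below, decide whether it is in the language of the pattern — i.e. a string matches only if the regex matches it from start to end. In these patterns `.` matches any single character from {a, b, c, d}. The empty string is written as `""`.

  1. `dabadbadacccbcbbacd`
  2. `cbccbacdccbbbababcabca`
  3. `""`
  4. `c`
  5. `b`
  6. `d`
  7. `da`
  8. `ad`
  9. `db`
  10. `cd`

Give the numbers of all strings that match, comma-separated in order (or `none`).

1 → no match
2 → no match
3 → match
4 → no match
5 → no match
6 → no match
7 → match
8 → match
9 → match
10 → match

3, 7, 8, 9, 10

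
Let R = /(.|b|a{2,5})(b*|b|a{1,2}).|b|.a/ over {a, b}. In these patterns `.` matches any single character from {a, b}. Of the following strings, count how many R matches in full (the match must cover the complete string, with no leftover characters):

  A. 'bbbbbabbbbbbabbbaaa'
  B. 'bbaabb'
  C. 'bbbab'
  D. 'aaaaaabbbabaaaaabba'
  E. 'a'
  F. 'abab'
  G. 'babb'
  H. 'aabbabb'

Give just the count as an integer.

A → no match
B → no match
C → no match
D → no match
E → no match
F → no match
G → no match
H → no match
Total matched: 0

0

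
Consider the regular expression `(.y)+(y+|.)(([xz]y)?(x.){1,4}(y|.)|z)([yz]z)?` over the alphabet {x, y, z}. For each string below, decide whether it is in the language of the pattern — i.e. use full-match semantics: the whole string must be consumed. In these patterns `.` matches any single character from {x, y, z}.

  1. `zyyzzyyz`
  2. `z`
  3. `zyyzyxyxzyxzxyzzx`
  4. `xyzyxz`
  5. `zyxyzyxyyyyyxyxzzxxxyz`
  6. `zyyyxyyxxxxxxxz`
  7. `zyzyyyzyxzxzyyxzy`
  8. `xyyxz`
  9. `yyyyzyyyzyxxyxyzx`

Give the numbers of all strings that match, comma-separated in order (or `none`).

1 → no match
2 → no match
3 → no match
4 → match
5 → no match
6 → no match
7 → no match
8 → no match
9 → no match

4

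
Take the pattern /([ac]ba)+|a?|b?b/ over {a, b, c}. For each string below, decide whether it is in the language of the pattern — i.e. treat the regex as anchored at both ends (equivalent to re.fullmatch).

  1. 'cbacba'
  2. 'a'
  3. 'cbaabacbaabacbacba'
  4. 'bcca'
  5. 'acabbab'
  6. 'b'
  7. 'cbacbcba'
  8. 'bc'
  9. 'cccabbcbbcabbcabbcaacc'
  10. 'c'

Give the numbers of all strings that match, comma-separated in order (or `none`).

1, 2, 3, 6

1 → match
2 → match
3 → match
4 → no match
5 → no match
6 → match
7 → no match
8 → no match
9 → no match
10 → no match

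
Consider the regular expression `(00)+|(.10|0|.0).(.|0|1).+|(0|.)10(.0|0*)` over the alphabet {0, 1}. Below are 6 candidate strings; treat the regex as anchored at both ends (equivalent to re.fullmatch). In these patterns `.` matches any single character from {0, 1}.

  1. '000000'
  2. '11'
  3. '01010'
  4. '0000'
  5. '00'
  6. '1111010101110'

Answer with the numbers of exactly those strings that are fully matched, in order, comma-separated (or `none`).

1, 3, 4, 5

1 → match
2 → no match
3 → match
4 → match
5 → match
6 → no match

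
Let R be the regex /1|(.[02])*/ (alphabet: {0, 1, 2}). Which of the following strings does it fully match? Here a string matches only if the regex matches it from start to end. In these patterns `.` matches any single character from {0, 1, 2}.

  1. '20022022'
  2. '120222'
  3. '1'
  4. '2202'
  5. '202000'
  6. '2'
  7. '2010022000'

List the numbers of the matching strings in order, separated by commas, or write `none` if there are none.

1, 2, 3, 4, 5, 7

1 → match
2 → match
3 → match
4 → match
5 → match
6 → no match
7 → match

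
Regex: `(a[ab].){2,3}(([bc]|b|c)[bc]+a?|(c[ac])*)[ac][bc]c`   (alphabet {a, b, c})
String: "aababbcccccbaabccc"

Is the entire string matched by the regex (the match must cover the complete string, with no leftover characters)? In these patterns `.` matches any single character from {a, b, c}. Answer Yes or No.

No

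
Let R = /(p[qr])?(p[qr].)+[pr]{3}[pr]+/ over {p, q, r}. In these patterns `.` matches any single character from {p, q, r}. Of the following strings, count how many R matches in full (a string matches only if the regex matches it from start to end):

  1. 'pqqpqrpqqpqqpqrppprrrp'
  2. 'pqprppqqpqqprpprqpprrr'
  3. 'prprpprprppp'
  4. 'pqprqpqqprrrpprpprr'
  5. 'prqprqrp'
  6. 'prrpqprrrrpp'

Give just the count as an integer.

1 → match
2 → match
3. 'prprpprprppp' → match
4 → match
5. 'prqprqrp' → no match
6. 'prrpqprrrrpp' → match
Total matched: 5

5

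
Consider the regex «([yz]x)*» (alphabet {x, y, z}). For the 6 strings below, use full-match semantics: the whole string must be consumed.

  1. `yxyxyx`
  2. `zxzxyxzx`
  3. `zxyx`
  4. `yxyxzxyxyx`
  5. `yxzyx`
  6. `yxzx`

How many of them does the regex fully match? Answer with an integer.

5

1 → match
2 → match
3 → match
4 → match
5 → no match
6 → match
Total matched: 5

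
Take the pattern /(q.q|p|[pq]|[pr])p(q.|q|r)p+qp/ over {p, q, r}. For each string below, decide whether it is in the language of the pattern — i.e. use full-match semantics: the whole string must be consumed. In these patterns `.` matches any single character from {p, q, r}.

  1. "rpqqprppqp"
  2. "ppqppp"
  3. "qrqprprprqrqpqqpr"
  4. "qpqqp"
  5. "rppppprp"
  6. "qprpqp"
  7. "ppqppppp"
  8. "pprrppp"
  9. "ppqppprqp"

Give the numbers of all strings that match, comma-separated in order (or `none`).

6

1. "rpqqprppqp" → no match
2. "ppqppp" → no match — must end with "pqp"
3 → no match — must end with "pqp"
4. "qpqqp" → no match — must end with "pqp"
5. "rppppprp" → no match — must end with "pqp"
6. "qprpqp" → match
7. "ppqppppp" → no match — must end with "pqp"
8. "pprrppp" → no match — must end with "pqp"
9. "ppqppprqp" → no match — must end with "pqp"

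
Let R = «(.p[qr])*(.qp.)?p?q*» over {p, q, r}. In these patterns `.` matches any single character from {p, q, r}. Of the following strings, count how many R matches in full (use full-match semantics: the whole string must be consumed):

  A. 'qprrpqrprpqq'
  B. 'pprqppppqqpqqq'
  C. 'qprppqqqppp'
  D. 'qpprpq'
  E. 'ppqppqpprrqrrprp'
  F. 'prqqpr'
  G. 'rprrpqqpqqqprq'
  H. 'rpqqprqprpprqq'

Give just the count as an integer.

A → match
B → no match
C → match
D → no match
E → no match
F → no match
G → match
H → match
Total matched: 4

4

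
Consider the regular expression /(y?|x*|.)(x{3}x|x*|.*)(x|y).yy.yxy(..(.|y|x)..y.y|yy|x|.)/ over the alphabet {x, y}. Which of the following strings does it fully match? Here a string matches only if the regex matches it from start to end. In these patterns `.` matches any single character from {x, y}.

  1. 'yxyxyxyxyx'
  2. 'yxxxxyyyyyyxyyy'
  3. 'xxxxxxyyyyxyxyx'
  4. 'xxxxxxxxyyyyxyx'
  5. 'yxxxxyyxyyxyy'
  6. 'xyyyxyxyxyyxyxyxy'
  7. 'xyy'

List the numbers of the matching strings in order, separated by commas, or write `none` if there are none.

1 → no match
2 → match
3 → match
4 → match
5 → no match
6 → no match
7 → no match

2, 3, 4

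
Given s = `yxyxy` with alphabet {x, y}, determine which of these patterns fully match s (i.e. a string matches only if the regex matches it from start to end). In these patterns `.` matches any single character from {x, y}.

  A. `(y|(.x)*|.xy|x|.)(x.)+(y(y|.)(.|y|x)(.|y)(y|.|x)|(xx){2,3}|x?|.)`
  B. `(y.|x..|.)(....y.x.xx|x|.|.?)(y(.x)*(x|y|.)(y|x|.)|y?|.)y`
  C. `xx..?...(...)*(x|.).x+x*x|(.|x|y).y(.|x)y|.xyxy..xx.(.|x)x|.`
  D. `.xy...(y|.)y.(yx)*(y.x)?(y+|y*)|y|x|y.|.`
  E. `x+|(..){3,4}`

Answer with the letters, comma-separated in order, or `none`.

A, B, C

A → match
B → match
C → match
D → no match
E → no match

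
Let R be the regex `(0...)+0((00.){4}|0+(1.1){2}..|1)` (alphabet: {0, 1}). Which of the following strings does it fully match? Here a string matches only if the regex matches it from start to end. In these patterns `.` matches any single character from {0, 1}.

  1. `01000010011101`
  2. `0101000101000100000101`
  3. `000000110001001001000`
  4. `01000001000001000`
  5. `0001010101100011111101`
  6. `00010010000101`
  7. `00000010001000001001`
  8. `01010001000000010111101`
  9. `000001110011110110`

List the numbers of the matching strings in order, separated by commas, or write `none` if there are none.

1, 2, 3, 4, 5, 6, 8, 9

1 → match
2 → match
3 → match
4 → match
5 → match
6 → match
7 → no match
8 → match
9 → match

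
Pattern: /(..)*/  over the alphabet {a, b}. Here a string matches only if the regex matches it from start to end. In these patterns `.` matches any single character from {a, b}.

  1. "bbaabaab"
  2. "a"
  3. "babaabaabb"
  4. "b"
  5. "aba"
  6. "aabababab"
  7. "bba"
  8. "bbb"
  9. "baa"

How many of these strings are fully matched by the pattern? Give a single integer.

2

1 → match
2 → no match
3 → match
4 → no match
5 → no match
6 → no match
7 → no match
8 → no match
9 → no match
Total matched: 2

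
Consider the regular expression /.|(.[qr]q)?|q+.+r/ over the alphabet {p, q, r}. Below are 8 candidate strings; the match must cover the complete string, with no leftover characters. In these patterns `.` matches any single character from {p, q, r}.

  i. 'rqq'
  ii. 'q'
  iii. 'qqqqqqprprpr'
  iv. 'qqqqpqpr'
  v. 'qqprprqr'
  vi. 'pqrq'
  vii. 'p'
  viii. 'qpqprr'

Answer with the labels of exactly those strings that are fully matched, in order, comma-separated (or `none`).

i → match
ii → match
iii → match
iv → match
v → match
vi → no match
vii → match
viii → match

i, ii, iii, iv, v, vii, viii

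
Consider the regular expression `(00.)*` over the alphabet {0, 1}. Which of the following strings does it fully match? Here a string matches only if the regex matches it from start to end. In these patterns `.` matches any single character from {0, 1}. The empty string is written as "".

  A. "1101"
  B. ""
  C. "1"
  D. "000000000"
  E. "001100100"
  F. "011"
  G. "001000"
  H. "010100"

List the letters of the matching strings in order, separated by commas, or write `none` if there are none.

A → no match
B → match
C → no match
D → match
E → no match
F → no match
G → match
H → no match

B, D, G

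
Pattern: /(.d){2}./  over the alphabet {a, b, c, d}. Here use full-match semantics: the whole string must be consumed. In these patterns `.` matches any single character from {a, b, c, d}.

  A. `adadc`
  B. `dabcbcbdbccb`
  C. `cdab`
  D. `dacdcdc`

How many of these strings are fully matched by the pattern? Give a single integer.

1

A → match
B → no match
C → no match
D → no match
Total matched: 1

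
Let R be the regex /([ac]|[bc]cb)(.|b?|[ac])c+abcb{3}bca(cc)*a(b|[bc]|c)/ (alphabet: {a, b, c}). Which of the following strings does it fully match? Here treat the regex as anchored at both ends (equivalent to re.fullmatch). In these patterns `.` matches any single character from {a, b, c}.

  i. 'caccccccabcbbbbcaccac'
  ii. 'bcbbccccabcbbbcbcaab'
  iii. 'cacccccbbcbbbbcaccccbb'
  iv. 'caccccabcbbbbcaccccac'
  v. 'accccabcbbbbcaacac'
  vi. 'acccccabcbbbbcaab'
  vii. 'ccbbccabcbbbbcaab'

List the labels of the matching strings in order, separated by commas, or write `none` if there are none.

i, iv, vi, vii

i → match
ii → no match
iii → no match
iv → match
v → no match
vi → match
vii → match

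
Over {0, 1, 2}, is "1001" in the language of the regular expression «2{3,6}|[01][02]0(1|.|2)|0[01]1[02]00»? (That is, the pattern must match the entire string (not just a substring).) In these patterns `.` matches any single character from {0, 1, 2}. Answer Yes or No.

Yes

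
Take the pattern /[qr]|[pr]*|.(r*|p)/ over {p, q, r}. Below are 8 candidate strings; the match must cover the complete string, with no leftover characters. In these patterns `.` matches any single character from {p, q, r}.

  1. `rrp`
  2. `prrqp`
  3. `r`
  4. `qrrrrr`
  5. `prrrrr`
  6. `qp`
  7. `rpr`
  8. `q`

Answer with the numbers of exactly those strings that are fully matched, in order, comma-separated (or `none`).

1, 3, 4, 5, 6, 7, 8

1 → match
2 → no match
3 → match
4 → match
5 → match
6 → match
7 → match
8 → match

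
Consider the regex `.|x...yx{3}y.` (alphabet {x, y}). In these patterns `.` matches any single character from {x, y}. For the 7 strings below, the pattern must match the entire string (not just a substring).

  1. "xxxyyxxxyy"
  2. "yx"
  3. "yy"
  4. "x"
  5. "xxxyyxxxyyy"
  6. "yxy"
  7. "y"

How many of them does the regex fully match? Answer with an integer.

3

1 → match
2 → no match
3 → no match
4 → match
5 → no match
6 → no match
7 → match
Total matched: 3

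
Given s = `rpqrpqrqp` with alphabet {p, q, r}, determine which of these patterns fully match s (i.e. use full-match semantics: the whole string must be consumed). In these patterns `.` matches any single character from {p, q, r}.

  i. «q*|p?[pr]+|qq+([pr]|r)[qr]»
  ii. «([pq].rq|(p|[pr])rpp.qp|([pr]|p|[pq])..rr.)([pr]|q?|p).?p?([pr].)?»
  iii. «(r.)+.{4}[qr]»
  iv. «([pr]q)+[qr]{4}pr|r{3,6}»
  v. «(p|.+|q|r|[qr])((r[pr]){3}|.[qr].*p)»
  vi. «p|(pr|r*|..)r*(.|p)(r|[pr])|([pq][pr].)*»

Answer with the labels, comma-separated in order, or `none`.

v

i → no match
ii → no match
iii → no match
iv → no match
v → match
vi → no match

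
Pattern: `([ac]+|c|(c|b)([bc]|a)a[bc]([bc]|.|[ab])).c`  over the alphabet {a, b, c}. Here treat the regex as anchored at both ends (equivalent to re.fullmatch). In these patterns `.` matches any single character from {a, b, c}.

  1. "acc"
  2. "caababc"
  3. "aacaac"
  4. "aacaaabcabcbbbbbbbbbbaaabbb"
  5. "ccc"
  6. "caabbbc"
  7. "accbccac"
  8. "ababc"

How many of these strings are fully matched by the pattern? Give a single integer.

1. "acc" → match
2. "caababc" → match
3. "aacaac" → match
4 → no match — must end with "c"
5. "ccc" → match
6. "caabbbc" → match
7. "accbccac" → no match
8. "ababc" → no match
Total matched: 5

5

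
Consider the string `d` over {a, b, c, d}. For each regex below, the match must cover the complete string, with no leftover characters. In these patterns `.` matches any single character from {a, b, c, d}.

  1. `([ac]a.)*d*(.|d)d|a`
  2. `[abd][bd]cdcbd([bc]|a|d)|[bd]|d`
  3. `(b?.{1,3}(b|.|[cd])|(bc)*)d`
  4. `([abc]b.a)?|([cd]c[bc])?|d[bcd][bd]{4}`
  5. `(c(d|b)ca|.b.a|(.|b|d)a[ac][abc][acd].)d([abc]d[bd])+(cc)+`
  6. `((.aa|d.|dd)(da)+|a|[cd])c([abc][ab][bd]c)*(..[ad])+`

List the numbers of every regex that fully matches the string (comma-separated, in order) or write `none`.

1 → no match
2 → match
3 → match
4 → no match
5 → no match — must end with `cc`
6 → no match

2, 3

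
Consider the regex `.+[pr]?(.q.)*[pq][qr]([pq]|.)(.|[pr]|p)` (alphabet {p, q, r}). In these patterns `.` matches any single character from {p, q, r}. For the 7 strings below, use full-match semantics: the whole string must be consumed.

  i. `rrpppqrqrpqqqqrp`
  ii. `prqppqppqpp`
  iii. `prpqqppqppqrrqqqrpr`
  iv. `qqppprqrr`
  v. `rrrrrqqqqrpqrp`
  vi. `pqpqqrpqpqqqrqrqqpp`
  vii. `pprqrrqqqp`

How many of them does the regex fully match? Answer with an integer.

6

i → match
ii → match
iii → match
iv → no match
v → match
vi → match
vii → match
Total matched: 6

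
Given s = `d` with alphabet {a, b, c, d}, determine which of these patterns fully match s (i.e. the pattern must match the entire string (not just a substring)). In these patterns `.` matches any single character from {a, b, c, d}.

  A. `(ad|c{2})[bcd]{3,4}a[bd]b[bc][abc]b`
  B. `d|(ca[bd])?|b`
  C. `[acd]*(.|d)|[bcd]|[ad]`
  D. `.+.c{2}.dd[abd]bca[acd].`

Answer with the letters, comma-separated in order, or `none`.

A → no match — must end with `b`
B → match
C → match
D → no match

B, C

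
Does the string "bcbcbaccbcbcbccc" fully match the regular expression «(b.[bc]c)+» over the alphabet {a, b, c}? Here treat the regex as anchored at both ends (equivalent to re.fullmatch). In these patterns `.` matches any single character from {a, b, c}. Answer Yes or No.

Yes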